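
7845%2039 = 1728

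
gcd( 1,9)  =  1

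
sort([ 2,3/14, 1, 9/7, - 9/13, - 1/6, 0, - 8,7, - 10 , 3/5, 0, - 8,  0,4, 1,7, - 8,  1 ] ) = [ - 10, - 8, -8, - 8, - 9/13 , - 1/6,  0, 0, 0, 3/14, 3/5, 1, 1, 1, 9/7, 2,4,7,7] 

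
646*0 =0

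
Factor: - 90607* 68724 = - 2^2*3^2*11^1*23^1  *83^1*8237^1=- 6226875468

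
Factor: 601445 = 5^1*13^1*19^1*487^1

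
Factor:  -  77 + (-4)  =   - 81=-  3^4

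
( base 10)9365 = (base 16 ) 2495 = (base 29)B3R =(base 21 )104K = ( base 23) HG4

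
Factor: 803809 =439^1*1831^1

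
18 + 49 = 67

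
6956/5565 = 1+1391/5565 = 1.25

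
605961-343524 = 262437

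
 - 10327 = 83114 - 93441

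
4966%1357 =895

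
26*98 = 2548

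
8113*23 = 186599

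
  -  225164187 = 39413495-264577682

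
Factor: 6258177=3^2*43^1*103^1*157^1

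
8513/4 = 8513/4 = 2128.25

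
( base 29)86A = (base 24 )c00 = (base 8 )15400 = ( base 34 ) 5xa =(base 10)6912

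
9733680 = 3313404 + 6420276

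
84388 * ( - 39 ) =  - 3291132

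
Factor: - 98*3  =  - 2^1 * 3^1*7^2 = - 294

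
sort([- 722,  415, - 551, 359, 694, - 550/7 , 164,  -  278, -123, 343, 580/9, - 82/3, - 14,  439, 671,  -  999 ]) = [ -999,-722, - 551, - 278, - 123, - 550/7,  -  82/3, - 14, 580/9,164, 343,359, 415,439, 671, 694]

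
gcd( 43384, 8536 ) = 88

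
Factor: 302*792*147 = 2^4*3^3*7^2*11^1*151^1 = 35160048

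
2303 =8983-6680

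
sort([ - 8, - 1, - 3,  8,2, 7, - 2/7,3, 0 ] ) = [ - 8, - 3 ,- 1,-2/7, 0, 2, 3, 7, 8]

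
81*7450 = 603450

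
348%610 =348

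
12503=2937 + 9566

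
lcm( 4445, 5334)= 26670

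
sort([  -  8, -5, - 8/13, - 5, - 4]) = [ - 8, - 5, - 5, - 4, - 8/13 ] 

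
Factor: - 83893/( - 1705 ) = 5^( - 1 )*11^( - 1) *31^( -1)*43^1*1951^1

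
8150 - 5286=2864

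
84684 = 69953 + 14731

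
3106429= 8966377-5859948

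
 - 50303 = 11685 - 61988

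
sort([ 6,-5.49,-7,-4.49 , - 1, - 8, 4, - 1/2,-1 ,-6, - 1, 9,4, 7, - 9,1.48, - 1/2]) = [ - 9, - 8, - 7, - 6, - 5.49, - 4.49,  -  1, - 1,  -  1, - 1/2,-1/2,1.48,  4,4, 6, 7, 9]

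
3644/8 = 911/2 = 455.50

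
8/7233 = 8/7233 = 0.00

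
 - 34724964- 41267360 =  - 75992324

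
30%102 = 30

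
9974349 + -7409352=2564997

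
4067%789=122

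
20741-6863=13878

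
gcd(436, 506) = 2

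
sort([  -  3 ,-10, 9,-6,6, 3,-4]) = [ -10, - 6, - 4, - 3,  3,6 , 9]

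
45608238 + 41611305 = 87219543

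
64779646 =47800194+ 16979452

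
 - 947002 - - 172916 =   -  774086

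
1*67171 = 67171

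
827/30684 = 827/30684=0.03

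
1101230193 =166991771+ 934238422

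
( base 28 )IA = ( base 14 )28A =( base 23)M8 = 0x202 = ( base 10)514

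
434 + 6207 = 6641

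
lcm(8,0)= 0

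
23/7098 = 23/7098 = 0.00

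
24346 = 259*94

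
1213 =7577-6364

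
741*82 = 60762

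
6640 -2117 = 4523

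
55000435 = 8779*6265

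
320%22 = 12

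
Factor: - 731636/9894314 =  - 365818/4947157 = -2^1* 317^1*577^1*877^( - 1)*5641^ (-1 )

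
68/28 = 2+3/7 = 2.43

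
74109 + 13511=87620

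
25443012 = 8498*2994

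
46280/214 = 23140/107 = 216.26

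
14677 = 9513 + 5164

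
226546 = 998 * 227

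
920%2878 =920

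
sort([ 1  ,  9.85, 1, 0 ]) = [ 0,  1,1, 9.85 ]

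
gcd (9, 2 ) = 1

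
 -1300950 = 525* ( - 2478) 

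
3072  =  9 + 3063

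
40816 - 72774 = - 31958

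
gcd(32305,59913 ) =7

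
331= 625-294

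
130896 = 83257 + 47639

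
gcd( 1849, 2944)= 1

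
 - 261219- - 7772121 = 7510902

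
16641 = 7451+9190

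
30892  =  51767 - 20875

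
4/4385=4/4385= 0.00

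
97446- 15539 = 81907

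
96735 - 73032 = 23703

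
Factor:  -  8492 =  - 2^2*11^1*193^1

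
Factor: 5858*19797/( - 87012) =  - 2^( - 1)*3^( -1 )*29^1*101^1 * 2417^( - 1 )*6599^1  =  - 19328471/14502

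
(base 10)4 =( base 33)4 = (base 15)4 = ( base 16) 4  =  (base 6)4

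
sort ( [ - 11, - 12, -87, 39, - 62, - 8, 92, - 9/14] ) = [ - 87 , - 62 ,-12, - 11,-8, - 9/14, 39, 92]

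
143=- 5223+5366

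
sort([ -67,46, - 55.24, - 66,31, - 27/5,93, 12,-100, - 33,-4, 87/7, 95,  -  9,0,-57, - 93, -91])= [ - 100, - 93, - 91,  -  67, - 66,  -  57,  -  55.24, - 33,  -  9 , - 27/5  , - 4,0,12 , 87/7, 31,46,93,95] 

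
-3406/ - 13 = 262 + 0/1=262.00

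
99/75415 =99/75415 =0.00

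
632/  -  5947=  - 1+ 5315/5947 = -  0.11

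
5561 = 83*67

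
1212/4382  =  606/2191 = 0.28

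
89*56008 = 4984712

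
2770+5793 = 8563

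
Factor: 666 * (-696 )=-2^4* 3^3 * 29^1*37^1 = - 463536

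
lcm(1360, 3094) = 123760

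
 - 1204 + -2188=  - 3392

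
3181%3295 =3181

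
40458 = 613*66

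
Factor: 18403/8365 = 5^( - 1)*11^1 = 11/5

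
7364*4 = 29456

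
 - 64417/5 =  - 12884+3/5 = - 12883.40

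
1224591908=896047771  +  328544137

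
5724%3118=2606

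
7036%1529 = 920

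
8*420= 3360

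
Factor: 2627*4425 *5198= 2^1  *  3^1* 5^2* 23^1* 37^1*59^1*71^1*113^1 = 60424021050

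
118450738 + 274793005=393243743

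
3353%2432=921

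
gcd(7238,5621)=77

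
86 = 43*2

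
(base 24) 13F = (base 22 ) 183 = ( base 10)663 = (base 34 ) jh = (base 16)297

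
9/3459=3/1153 = 0.00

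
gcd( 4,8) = 4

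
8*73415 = 587320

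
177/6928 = 177/6928=0.03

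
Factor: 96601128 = 2^3*3^1*13^1*269^1 * 1151^1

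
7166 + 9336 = 16502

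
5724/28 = 204 + 3/7 = 204.43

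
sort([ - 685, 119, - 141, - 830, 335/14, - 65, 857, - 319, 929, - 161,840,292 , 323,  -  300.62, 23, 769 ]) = [-830,- 685, - 319,-300.62,- 161  , - 141, - 65, 23,335/14,119, 292, 323,769, 840, 857,929 ]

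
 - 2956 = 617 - 3573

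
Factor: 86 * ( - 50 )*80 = - 344000 = - 2^6*5^3*43^1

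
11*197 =2167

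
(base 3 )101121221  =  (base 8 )17103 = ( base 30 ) 8I7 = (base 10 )7747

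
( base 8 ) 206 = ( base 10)134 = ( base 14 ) 98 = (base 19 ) 71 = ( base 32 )46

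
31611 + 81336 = 112947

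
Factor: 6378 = 2^1*3^1*1063^1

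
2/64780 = 1/32390=   0.00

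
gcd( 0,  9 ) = 9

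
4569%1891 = 787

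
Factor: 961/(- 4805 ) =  - 1/5 = - 5^( - 1)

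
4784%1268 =980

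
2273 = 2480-207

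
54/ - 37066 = -1 + 18506/18533 = - 0.00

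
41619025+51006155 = 92625180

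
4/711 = 4/711 = 0.01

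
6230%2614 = 1002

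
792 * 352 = 278784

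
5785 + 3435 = 9220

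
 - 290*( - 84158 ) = 24405820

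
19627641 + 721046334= 740673975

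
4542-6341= - 1799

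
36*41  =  1476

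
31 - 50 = -19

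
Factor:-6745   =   - 5^1*19^1*71^1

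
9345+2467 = 11812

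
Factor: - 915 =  - 3^1*5^1*61^1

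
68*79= 5372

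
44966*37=1663742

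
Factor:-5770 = -2^1*5^1*577^1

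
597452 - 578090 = 19362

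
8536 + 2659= 11195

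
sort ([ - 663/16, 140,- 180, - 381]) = [ - 381, - 180, - 663/16,140]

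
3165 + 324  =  3489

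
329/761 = 329/761 = 0.43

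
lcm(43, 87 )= 3741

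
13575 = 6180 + 7395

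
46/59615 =46/59615=0.00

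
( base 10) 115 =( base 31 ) 3M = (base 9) 137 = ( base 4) 1303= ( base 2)1110011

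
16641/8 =2080 + 1/8 = 2080.12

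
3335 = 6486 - 3151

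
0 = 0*68682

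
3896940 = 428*9105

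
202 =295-93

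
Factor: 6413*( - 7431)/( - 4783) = 3^1*11^2*53^1*2477^1*4783^( - 1) = 47655003/4783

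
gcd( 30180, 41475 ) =15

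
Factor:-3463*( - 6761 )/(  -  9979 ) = - 23413343/9979 = - 17^( - 1)*587^ ( - 1 )* 3463^1*6761^1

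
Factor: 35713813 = 35713813^1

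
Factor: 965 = 5^1*193^1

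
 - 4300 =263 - 4563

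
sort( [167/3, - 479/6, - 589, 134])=[ - 589, - 479/6, 167/3,134] 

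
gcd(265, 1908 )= 53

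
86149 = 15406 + 70743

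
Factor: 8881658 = 2^1*1511^1*2939^1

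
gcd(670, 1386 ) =2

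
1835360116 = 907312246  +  928047870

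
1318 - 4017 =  - 2699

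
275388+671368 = 946756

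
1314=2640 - 1326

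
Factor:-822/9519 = -2^1*19^( - 1) * 137^1*167^(-1 )  =  -  274/3173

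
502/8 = 251/4 = 62.75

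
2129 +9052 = 11181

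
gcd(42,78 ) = 6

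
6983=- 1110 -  - 8093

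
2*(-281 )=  - 562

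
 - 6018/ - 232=25+ 109/116   =  25.94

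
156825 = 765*205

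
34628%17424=17204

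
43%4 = 3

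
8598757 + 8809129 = 17407886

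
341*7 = 2387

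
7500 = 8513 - 1013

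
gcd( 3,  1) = 1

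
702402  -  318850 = 383552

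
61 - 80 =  -19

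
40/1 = 40 = 40.00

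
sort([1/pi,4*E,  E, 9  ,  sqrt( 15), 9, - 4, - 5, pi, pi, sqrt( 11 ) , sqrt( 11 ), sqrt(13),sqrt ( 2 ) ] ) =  [ - 5, - 4,1/pi,sqrt( 2 ), E, pi, pi,sqrt( 11 ), sqrt(11), sqrt( 13 ) , sqrt( 15 ),  9, 9, 4*E]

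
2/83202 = 1/41601 = 0.00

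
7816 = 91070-83254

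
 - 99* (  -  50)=4950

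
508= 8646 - 8138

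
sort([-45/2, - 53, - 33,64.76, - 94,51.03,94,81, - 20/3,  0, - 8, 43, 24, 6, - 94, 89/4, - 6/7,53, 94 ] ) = [  -  94, - 94,-53, - 33, - 45/2, - 8, - 20/3, - 6/7 , 0,6,89/4 , 24, 43,51.03,53,64.76,81, 94, 94]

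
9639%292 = 3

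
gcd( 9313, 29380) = 1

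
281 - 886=-605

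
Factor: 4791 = 3^1*1597^1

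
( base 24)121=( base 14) 329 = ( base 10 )625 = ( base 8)1161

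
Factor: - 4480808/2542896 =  - 2^( - 1 )*3^( - 2 )*19^1*41^1*719^1*17659^(  -  1) = - 560101/317862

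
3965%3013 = 952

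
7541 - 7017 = 524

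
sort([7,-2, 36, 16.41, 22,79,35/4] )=[ - 2, 7,  35/4,  16.41, 22,36,79] 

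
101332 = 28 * 3619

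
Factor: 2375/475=5 = 5^1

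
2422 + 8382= 10804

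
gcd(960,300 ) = 60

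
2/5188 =1/2594 =0.00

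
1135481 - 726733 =408748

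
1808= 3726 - 1918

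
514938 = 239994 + 274944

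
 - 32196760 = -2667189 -29529571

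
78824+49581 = 128405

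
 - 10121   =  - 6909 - 3212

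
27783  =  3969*7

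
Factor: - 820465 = - 5^1*164093^1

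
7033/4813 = 1 + 2220/4813 = 1.46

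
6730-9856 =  -3126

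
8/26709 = 8/26709  =  0.00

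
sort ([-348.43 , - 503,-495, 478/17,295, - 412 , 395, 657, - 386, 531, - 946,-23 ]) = [ - 946, - 503, -495, - 412, - 386, - 348.43,-23, 478/17, 295, 395,  531, 657 ]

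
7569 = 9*841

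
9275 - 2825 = 6450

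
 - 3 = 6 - 9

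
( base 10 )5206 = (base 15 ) 1821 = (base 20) D06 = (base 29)65f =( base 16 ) 1456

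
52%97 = 52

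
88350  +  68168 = 156518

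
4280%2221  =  2059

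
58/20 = 2 + 9/10 = 2.90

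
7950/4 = 1987+1/2 = 1987.50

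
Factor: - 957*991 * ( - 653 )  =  3^1*11^1 * 29^1*653^1*991^1 =619296711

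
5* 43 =215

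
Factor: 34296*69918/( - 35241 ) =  - 799302576/11747 = - 2^4*3^1*17^( - 1) * 43^1*271^1*691^(-1)*1429^1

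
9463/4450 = 2  +  563/4450=2.13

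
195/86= 2 + 23/86 = 2.27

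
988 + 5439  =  6427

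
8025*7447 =59762175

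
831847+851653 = 1683500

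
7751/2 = 3875 +1/2  =  3875.50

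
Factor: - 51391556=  - 2^2* 53^1*  242413^1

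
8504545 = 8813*965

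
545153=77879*7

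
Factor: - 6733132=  - 2^2 * 7^1*191^1 * 1259^1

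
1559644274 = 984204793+575439481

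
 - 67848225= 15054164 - 82902389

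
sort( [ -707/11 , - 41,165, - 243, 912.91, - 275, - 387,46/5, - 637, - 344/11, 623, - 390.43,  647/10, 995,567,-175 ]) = [-637, - 390.43, - 387, - 275,-243, - 175,-707/11, - 41, - 344/11,46/5,647/10, 165, 567, 623, 912.91  ,  995 ]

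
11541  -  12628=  - 1087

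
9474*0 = 0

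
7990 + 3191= 11181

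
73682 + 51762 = 125444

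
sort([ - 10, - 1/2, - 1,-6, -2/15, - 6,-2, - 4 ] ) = [-10, - 6, - 6,-4, - 2, - 1, - 1/2, - 2/15 ] 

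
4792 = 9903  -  5111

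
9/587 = 9/587 =0.02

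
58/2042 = 29/1021 = 0.03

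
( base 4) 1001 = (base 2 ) 1000001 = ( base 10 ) 65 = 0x41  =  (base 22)2L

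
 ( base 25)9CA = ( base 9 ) 8124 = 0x172f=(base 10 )5935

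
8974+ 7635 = 16609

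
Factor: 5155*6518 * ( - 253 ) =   -  2^1*5^1*11^1*23^1*1031^1*3259^1 = -8500873370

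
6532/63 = 103  +  43/63 = 103.68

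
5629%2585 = 459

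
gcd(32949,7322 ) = 3661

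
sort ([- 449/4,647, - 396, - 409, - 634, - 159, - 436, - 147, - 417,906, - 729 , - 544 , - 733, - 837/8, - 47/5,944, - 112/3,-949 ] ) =[ - 949 , - 733, - 729,  -  634, - 544,  -  436, - 417, - 409, - 396, - 159,  -  147, - 449/4,  -  837/8,-112/3, - 47/5,647, 906,944] 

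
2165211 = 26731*81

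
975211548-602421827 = 372789721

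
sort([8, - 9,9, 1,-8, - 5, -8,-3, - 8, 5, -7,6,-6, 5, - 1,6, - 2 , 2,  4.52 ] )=[ - 9,-8,  -  8, - 8, - 7, - 6, - 5, -3, - 2, - 1,1,  2, 4.52 , 5 , 5,6,6,8,9] 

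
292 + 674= 966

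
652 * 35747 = 23307044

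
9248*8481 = 78432288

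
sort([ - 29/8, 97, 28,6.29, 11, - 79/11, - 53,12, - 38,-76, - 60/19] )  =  [ - 76 ,-53, - 38, - 79/11,-29/8,-60/19,6.29,11 , 12 , 28, 97]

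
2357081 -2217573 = 139508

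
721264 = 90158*8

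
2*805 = 1610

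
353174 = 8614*41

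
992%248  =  0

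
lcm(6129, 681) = 6129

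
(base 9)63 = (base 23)2b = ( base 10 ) 57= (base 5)212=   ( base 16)39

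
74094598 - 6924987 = 67169611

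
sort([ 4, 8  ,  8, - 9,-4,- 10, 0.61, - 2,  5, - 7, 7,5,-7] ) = [ - 10, - 9, - 7,-7, - 4,  -  2, 0.61, 4, 5,5, 7,8, 8] 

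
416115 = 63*6605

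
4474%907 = 846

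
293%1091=293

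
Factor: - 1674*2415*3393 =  - 2^1*3^6 * 5^1 * 7^1 *13^1*23^1*29^1*31^1 = - 13716915030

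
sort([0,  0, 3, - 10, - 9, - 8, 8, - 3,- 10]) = [-10, - 10, - 9, - 8,  -  3, 0, 0,3, 8 ]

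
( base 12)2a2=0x19a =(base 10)410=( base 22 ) ie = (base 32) CQ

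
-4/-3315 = 4/3315 = 0.00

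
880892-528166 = 352726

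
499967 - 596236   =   - 96269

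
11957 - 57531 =-45574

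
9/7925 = 9/7925 = 0.00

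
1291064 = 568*2273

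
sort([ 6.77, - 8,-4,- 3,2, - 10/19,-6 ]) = [-8, - 6, - 4, - 3, - 10/19, 2,6.77 ] 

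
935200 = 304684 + 630516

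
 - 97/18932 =-97/18932 = - 0.01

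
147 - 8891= - 8744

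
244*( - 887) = -216428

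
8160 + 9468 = 17628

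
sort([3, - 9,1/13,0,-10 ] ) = [-10,-9,0,1/13,  3 ]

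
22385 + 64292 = 86677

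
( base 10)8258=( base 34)74U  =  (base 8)20102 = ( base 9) 12285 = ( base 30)958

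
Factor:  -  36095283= - 3^2*7^1*572941^1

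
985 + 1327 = 2312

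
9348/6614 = 4674/3307= 1.41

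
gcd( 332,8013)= 1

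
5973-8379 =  - 2406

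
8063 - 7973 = 90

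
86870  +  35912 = 122782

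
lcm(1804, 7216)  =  7216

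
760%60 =40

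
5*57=285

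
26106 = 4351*6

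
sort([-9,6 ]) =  [  -  9,6 ]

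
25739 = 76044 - 50305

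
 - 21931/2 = -10966 + 1/2 = - 10965.50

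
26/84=13/42=0.31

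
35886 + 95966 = 131852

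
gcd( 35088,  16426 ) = 86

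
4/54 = 2/27 = 0.07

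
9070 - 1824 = 7246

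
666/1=666 = 666.00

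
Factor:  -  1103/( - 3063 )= 3^(-1)*1021^(- 1) * 1103^1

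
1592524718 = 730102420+862422298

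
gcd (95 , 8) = 1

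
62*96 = 5952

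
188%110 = 78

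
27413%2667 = 743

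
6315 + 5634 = 11949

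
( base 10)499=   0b111110011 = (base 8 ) 763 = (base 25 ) JO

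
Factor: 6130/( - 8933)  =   - 2^1*5^1 *613^1 * 8933^( - 1 )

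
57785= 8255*7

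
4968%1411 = 735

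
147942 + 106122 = 254064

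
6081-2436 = 3645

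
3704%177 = 164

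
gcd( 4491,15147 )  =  9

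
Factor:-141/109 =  - 3^1 * 47^1*109^ (- 1 )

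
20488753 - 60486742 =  - 39997989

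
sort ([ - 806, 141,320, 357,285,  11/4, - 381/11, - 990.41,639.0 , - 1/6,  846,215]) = [ - 990.41,-806, - 381/11, - 1/6, 11/4,  141,215,285,320, 357,  639.0,846]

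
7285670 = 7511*970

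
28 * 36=1008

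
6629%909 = 266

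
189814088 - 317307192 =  - 127493104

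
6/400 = 3/200=0.01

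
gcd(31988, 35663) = 1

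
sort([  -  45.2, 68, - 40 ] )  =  [ - 45.2,- 40, 68] 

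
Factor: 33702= 2^1*3^1*41^1*137^1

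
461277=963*479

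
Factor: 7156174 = 2^1*23^1*155569^1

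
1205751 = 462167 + 743584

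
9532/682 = 13+ 333/341 = 13.98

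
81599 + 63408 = 145007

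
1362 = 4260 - 2898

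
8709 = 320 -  - 8389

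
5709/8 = 5709/8 = 713.62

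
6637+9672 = 16309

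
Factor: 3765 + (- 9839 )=- 6074= - 2^1 * 3037^1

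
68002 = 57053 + 10949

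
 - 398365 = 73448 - 471813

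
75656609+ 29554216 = 105210825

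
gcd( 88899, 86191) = 1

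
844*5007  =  4225908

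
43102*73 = 3146446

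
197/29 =6 + 23/29 = 6.79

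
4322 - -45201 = 49523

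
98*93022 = 9116156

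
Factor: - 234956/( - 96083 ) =604/247 = 2^2*13^ ( -1 )*19^( - 1 )*151^1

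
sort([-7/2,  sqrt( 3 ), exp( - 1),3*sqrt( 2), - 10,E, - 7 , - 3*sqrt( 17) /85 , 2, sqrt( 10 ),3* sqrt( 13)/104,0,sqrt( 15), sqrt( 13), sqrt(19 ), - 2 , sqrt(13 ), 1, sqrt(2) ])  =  [ - 10 , - 7, - 7/2, - 2, - 3*sqrt(17 )/85, 0, 3*sqrt( 13) /104, exp (  -  1), 1,sqrt(  2),  sqrt (3),2, E, sqrt(10 ), sqrt( 13 ), sqrt(13), sqrt( 15 ), 3*sqrt (2),sqrt( 19)]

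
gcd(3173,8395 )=1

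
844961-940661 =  - 95700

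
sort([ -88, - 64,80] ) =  [-88,  -  64, 80] 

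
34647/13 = 2665  +  2/13 = 2665.15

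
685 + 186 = 871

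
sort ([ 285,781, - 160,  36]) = [ - 160,36, 285,781]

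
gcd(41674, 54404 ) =134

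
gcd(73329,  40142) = 1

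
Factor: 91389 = 3^1*41^1*743^1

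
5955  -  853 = 5102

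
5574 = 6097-523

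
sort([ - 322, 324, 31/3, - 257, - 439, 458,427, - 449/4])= [ - 439, - 322, - 257,-449/4,  31/3,324 , 427, 458]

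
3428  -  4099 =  - 671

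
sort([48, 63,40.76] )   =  [ 40.76, 48,63]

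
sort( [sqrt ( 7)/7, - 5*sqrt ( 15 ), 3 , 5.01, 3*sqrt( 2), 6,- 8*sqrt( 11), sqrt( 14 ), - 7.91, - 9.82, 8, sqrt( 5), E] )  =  [ - 8 * sqrt(11 ),-5*sqrt( 15 ), - 9.82, - 7.91,sqrt( 7) /7, sqrt(5),E, 3, sqrt(14 ), 3*sqrt( 2), 5.01, 6, 8 ] 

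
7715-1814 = 5901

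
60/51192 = 5/4266= 0.00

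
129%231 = 129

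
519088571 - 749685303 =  - 230596732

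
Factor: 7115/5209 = 5^1*1423^1 *5209^(-1 ) 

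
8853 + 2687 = 11540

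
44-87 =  -43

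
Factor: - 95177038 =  - 2^1*11^1 * 4326229^1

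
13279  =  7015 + 6264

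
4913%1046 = 729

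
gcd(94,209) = 1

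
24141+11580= 35721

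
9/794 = 9/794=0.01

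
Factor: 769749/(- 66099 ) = - 11^(-1) *379^1*677^1*2003^ (-1) = - 256583/22033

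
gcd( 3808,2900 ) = 4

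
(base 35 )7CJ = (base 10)9014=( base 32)8PM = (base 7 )35165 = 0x2336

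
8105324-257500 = 7847824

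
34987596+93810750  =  128798346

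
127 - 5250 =  -  5123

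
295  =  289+6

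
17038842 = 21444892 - 4406050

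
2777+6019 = 8796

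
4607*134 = 617338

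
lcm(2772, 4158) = 8316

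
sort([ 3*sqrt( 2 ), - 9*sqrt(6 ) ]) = [ - 9 * sqrt( 6), 3*sqrt(2 )] 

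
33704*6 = 202224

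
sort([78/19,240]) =[ 78/19 , 240 ]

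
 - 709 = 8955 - 9664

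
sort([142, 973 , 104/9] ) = [ 104/9, 142,973 ] 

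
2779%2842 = 2779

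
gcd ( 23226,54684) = 294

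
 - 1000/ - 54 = 500/27 = 18.52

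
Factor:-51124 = - 2^2*12781^1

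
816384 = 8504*96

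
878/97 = 9 + 5/97 = 9.05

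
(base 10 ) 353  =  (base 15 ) 188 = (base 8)541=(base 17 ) 13d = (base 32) B1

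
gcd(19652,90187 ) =1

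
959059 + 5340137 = 6299196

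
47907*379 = 18156753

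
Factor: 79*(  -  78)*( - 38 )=234156 = 2^2 *3^1*13^1*19^1 * 79^1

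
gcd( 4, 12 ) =4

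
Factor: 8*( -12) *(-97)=2^5*3^1 * 97^1 = 9312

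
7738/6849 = 7738/6849 =1.13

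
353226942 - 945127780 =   -  591900838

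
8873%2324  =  1901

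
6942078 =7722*899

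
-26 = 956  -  982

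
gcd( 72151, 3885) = 1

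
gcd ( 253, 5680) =1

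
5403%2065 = 1273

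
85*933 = 79305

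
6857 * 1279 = 8770103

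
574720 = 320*1796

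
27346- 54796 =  - 27450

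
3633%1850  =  1783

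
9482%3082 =236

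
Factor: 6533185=5^1*17^1*101^1*761^1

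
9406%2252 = 398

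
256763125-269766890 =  - 13003765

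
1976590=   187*10570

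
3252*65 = 211380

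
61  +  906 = 967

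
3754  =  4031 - 277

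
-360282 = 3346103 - 3706385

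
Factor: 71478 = 2^1*3^2*11^1*19^2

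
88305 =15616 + 72689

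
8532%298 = 188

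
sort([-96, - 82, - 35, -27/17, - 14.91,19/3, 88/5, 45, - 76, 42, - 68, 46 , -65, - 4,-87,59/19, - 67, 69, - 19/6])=[ - 96, - 87, - 82, - 76, - 68, - 67,  -  65, - 35, - 14.91, - 4, - 19/6, - 27/17  ,  59/19,19/3,88/5,42,45,46,69]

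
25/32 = 25/32 = 0.78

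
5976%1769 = 669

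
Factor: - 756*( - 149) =2^2 * 3^3* 7^1*149^1 = 112644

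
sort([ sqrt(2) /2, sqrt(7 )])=[ sqrt( 2 )/2, sqrt( 7) ] 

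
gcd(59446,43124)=2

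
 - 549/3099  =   - 1+850/1033 = - 0.18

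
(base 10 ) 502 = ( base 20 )152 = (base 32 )fm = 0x1F6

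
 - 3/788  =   - 3/788=-0.00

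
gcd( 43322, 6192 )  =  2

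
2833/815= 3 + 388/815=3.48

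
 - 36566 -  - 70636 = 34070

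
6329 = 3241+3088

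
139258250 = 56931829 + 82326421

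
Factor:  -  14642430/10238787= - 2^1*3^( - 1 )*5^1*11^1 *13^(- 1 )*44371^1 * 87511^( - 1) = -4880810/3412929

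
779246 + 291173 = 1070419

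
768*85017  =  65293056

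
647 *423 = 273681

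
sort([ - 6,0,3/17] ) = [- 6,0, 3/17]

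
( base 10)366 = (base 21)h9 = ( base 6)1410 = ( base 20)i6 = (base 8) 556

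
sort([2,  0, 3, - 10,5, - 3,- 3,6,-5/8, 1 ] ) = [ - 10,-3, - 3, - 5/8, 0,1, 2, 3, 5,6 ] 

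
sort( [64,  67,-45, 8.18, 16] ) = [ - 45, 8.18,16, 64, 67 ] 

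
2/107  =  2/107 = 0.02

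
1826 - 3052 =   -  1226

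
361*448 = 161728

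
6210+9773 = 15983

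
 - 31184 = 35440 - 66624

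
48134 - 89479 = - 41345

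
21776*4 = 87104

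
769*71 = 54599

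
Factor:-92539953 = -3^2*11^2*84977^1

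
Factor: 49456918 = 2^1*7^1*3532637^1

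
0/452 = 0 = 0.00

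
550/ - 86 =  - 7+26/43 = -6.40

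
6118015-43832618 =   -  37714603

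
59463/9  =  6607 =6607.00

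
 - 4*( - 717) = 2868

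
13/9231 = 13/9231 = 0.00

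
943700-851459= 92241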